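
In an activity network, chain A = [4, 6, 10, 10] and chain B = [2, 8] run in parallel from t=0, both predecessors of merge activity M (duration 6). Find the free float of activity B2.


ES(B2) = sum of predecessors on chain B = 2
EF(B2) = ES + duration = 2 + 8 = 10
Successor of B2 is M. ES(M) = max(sum(A), sum(B)) = max(30, 10) = 30
Free float = ES(successor) - EF(current) = 30 - 10 = 20

20


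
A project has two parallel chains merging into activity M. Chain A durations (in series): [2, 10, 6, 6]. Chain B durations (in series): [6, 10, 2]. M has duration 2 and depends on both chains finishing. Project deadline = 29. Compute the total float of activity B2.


Forward pass: ES(B2) = sum of predecessors on chain B = 6
EF = ES + duration = 6 + 10 = 16
Backward pass: LF(M) = deadline = 29; LS(M) = 29 - 2 = 27
LF(B2) = LS(M) - sum(successors on chain B) = 27 - 2 = 25
LS = LF - duration = 25 - 10 = 15
Total float = LS - ES = 15 - 6 = 9

9


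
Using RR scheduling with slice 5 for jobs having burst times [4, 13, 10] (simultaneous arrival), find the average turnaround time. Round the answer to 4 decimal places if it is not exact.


Time quantum = 5
Execution trace:
  J1 runs 4 units, time = 4
  J2 runs 5 units, time = 9
  J3 runs 5 units, time = 14
  J2 runs 5 units, time = 19
  J3 runs 5 units, time = 24
  J2 runs 3 units, time = 27
Finish times: [4, 27, 24]
Average turnaround = 55/3 = 18.3333

18.3333


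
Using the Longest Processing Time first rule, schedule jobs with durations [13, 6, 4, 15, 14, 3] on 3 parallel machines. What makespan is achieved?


Sort jobs in decreasing order (LPT): [15, 14, 13, 6, 4, 3]
Assign each job to the least loaded machine:
  Machine 1: jobs [15, 3], load = 18
  Machine 2: jobs [14, 4], load = 18
  Machine 3: jobs [13, 6], load = 19
Makespan = max load = 19

19


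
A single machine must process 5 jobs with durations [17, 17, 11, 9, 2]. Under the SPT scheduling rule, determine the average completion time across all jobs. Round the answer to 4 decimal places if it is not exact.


Sort jobs by processing time (SPT order): [2, 9, 11, 17, 17]
Compute completion times sequentially:
  Job 1: processing = 2, completes at 2
  Job 2: processing = 9, completes at 11
  Job 3: processing = 11, completes at 22
  Job 4: processing = 17, completes at 39
  Job 5: processing = 17, completes at 56
Sum of completion times = 130
Average completion time = 130/5 = 26.0

26.0


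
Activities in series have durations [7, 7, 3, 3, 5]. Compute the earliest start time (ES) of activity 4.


Activity 4 starts after activities 1 through 3 complete.
Predecessor durations: [7, 7, 3]
ES = 7 + 7 + 3 = 17

17


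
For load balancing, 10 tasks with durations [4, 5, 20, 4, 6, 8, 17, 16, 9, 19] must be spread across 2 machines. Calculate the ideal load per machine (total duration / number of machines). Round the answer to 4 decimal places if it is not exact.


Total processing time = 4 + 5 + 20 + 4 + 6 + 8 + 17 + 16 + 9 + 19 = 108
Number of machines = 2
Ideal balanced load = 108 / 2 = 54.0

54.0


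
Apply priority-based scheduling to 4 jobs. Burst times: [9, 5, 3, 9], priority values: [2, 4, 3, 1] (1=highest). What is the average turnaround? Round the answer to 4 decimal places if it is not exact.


Sort by priority (ascending = highest first):
Order: [(1, 9), (2, 9), (3, 3), (4, 5)]
Completion times:
  Priority 1, burst=9, C=9
  Priority 2, burst=9, C=18
  Priority 3, burst=3, C=21
  Priority 4, burst=5, C=26
Average turnaround = 74/4 = 18.5

18.5


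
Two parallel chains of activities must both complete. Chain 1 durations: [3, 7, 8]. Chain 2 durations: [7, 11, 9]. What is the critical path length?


Path A total = 3 + 7 + 8 = 18
Path B total = 7 + 11 + 9 = 27
Critical path = longest path = max(18, 27) = 27

27


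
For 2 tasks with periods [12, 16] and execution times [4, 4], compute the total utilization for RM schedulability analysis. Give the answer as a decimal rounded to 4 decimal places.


Compute individual utilizations (exact fractions):
  Task 1: C/T = 4/12 = 1/3 (approx. 0.3333)
  Task 2: C/T = 4/16 = 1/4 (approx. 0.25)
Total utilization U = 1/3 + 1/4 = 7/12
Rounded to 4 decimal places: U = 0.5833
RM (Liu & Layland) bound for 2 tasks = 0.828427; compare with U = 7/12 (approx. 0.583333)
U <= bound, so schedulable by RM sufficient condition.

0.5833


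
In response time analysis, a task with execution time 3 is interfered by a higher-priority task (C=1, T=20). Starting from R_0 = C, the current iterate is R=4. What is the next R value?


R_next = C + ceil(R_prev / T_hp) * C_hp
ceil(4 / 20) = ceil(0.2) = 1
Interference = 1 * 1 = 1
R_next = 3 + 1 = 4
R_next = R_prev, so the iteration has converged (response time = 4).

4


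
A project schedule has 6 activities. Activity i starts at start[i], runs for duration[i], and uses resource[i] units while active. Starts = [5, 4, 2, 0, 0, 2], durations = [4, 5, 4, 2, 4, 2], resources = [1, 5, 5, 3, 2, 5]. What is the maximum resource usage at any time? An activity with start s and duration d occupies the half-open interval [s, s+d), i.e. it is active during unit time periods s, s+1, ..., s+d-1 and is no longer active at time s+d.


Each activity i is active on [start_i, start_i + duration_i).
Compute total resource usage per time slot:
  t=0: active resources = [3, 2], total = 5
  t=1: active resources = [3, 2], total = 5
  t=2: active resources = [5, 2, 5], total = 12
  t=3: active resources = [5, 2, 5], total = 12
  t=4: active resources = [5, 5], total = 10
  t=5: active resources = [1, 5, 5], total = 11
  t=6: active resources = [1, 5], total = 6
  t=7: active resources = [1, 5], total = 6
  t=8: active resources = [1, 5], total = 6
Peak resource demand = 12

12


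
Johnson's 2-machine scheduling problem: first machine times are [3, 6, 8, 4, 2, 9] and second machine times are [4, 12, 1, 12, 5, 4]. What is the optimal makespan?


Apply Johnson's rule:
  Group 1 (a <= b): [(5, 2, 5), (1, 3, 4), (4, 4, 12), (2, 6, 12)]
  Group 2 (a > b): [(6, 9, 4), (3, 8, 1)]
Optimal job order: [5, 1, 4, 2, 6, 3]
Schedule:
  Job 5: M1 done at 2, M2 done at 7
  Job 1: M1 done at 5, M2 done at 11
  Job 4: M1 done at 9, M2 done at 23
  Job 2: M1 done at 15, M2 done at 35
  Job 6: M1 done at 24, M2 done at 39
  Job 3: M1 done at 32, M2 done at 40
Makespan = 40

40


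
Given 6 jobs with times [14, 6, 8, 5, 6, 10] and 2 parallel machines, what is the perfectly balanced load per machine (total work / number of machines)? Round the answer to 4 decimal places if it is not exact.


Total processing time = 14 + 6 + 8 + 5 + 6 + 10 = 49
Number of machines = 2
Ideal balanced load = 49 / 2 = 24.5

24.5


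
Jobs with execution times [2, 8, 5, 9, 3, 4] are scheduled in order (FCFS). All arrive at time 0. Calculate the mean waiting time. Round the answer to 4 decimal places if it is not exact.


FCFS order (as given): [2, 8, 5, 9, 3, 4]
Waiting times:
  Job 1: wait = 0
  Job 2: wait = 2
  Job 3: wait = 10
  Job 4: wait = 15
  Job 5: wait = 24
  Job 6: wait = 27
Sum of waiting times = 78
Average waiting time = 78/6 = 13.0

13.0


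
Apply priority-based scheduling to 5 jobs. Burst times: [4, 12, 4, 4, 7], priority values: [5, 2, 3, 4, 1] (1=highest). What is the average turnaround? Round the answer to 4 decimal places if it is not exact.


Sort by priority (ascending = highest first):
Order: [(1, 7), (2, 12), (3, 4), (4, 4), (5, 4)]
Completion times:
  Priority 1, burst=7, C=7
  Priority 2, burst=12, C=19
  Priority 3, burst=4, C=23
  Priority 4, burst=4, C=27
  Priority 5, burst=4, C=31
Average turnaround = 107/5 = 21.4

21.4


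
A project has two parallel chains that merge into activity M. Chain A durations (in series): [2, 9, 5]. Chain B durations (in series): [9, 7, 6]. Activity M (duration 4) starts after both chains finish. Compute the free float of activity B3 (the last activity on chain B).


ES(B3) = sum of predecessors on chain B = 16
EF(B3) = ES + duration = 16 + 6 = 22
Successor of B3 is M. ES(M) = max(sum(A), sum(B)) = max(16, 22) = 22
Free float = ES(successor) - EF(current) = 22 - 22 = 0

0


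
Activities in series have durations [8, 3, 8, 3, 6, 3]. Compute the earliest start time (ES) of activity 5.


Activity 5 starts after activities 1 through 4 complete.
Predecessor durations: [8, 3, 8, 3]
ES = 8 + 3 + 8 + 3 = 22

22


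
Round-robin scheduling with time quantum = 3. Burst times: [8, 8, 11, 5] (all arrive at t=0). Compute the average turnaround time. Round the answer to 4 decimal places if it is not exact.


Time quantum = 3
Execution trace:
  J1 runs 3 units, time = 3
  J2 runs 3 units, time = 6
  J3 runs 3 units, time = 9
  J4 runs 3 units, time = 12
  J1 runs 3 units, time = 15
  J2 runs 3 units, time = 18
  J3 runs 3 units, time = 21
  J4 runs 2 units, time = 23
  J1 runs 2 units, time = 25
  J2 runs 2 units, time = 27
  J3 runs 3 units, time = 30
  J3 runs 2 units, time = 32
Finish times: [25, 27, 32, 23]
Average turnaround = 107/4 = 26.75

26.75


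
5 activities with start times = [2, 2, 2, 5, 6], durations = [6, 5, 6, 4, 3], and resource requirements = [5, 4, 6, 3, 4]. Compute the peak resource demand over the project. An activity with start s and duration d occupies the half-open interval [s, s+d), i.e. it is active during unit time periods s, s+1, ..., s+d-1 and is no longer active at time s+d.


Each activity i is active on [start_i, start_i + duration_i).
Compute total resource usage per time slot:
  t=0: active resources = [], total = 0
  t=1: active resources = [], total = 0
  t=2: active resources = [5, 4, 6], total = 15
  t=3: active resources = [5, 4, 6], total = 15
  t=4: active resources = [5, 4, 6], total = 15
  t=5: active resources = [5, 4, 6, 3], total = 18
  t=6: active resources = [5, 4, 6, 3, 4], total = 22
  t=7: active resources = [5, 6, 3, 4], total = 18
  t=8: active resources = [3, 4], total = 7
Peak resource demand = 22

22


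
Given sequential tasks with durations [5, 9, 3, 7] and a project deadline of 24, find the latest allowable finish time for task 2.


LF(activity 2) = deadline - sum of successor durations
Successors: activities 3 through 4 with durations [3, 7]
Sum of successor durations = 10
LF = 24 - 10 = 14

14


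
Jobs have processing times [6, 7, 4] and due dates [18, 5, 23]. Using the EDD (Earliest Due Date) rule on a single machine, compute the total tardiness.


Sort by due date (EDD order): [(7, 5), (6, 18), (4, 23)]
Compute completion times and tardiness:
  Job 1: p=7, d=5, C=7, tardiness=max(0,7-5)=2
  Job 2: p=6, d=18, C=13, tardiness=max(0,13-18)=0
  Job 3: p=4, d=23, C=17, tardiness=max(0,17-23)=0
Total tardiness = 2

2


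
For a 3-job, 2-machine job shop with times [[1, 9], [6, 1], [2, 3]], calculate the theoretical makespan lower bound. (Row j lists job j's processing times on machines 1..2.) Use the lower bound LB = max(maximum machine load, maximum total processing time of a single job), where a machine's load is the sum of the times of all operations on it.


Machine loads:
  Machine 1: 1 + 6 + 2 = 9
  Machine 2: 9 + 1 + 3 = 13
Max machine load = 13
Job totals:
  Job 1: 10
  Job 2: 7
  Job 3: 5
Max job total = 10
Lower bound = max(13, 10) = 13

13


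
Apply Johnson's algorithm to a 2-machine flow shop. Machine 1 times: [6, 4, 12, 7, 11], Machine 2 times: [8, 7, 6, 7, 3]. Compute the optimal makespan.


Apply Johnson's rule:
  Group 1 (a <= b): [(2, 4, 7), (1, 6, 8), (4, 7, 7)]
  Group 2 (a > b): [(3, 12, 6), (5, 11, 3)]
Optimal job order: [2, 1, 4, 3, 5]
Schedule:
  Job 2: M1 done at 4, M2 done at 11
  Job 1: M1 done at 10, M2 done at 19
  Job 4: M1 done at 17, M2 done at 26
  Job 3: M1 done at 29, M2 done at 35
  Job 5: M1 done at 40, M2 done at 43
Makespan = 43

43


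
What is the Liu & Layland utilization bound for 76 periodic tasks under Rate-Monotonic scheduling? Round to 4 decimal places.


Compute 2^(1/76) = 1.0091620748
Subtract 1: 1.0091620748 - 1 = 0.0091620748
Multiply by n: 76 * 0.0091620748 = 0.6963176848
Round to 4 dp: 0.6963

0.6963


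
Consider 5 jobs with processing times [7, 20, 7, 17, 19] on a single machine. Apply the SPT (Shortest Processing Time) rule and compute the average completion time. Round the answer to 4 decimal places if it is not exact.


Sort jobs by processing time (SPT order): [7, 7, 17, 19, 20]
Compute completion times sequentially:
  Job 1: processing = 7, completes at 7
  Job 2: processing = 7, completes at 14
  Job 3: processing = 17, completes at 31
  Job 4: processing = 19, completes at 50
  Job 5: processing = 20, completes at 70
Sum of completion times = 172
Average completion time = 172/5 = 34.4

34.4


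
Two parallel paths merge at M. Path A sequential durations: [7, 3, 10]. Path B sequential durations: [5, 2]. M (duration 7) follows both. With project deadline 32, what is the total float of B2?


Forward pass: ES(B2) = sum of predecessors on chain B = 5
EF = ES + duration = 5 + 2 = 7
Backward pass: LF(M) = deadline = 32; LS(M) = 32 - 7 = 25
LF(B2) = LS(M) - sum(successors on chain B) = 25 - 0 = 25
LS = LF - duration = 25 - 2 = 23
Total float = LS - ES = 23 - 5 = 18

18


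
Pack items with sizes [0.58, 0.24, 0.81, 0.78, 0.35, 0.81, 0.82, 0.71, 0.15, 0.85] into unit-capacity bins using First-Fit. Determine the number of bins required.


Place items sequentially using First-Fit:
  Item 0.58 -> new Bin 1
  Item 0.24 -> Bin 1 (now 0.82)
  Item 0.81 -> new Bin 2
  Item 0.78 -> new Bin 3
  Item 0.35 -> new Bin 4
  Item 0.81 -> new Bin 5
  Item 0.82 -> new Bin 6
  Item 0.71 -> new Bin 7
  Item 0.15 -> Bin 1 (now 0.97)
  Item 0.85 -> new Bin 8
Total bins used = 8

8


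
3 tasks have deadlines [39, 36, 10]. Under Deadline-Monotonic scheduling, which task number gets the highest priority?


Sort tasks by relative deadline (ascending):
  Task 3: deadline = 10
  Task 2: deadline = 36
  Task 1: deadline = 39
Priority order (highest first): [3, 2, 1]
Highest priority task = 3

3


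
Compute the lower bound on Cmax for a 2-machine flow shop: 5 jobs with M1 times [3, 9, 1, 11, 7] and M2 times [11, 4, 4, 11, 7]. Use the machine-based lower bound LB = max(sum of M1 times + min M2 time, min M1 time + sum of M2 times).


LB1 = sum(M1 times) + min(M2 times) = 31 + 4 = 35
LB2 = min(M1 times) + sum(M2 times) = 1 + 37 = 38
Lower bound = max(LB1, LB2) = max(35, 38) = 38

38


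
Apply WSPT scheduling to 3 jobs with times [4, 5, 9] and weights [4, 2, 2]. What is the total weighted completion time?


Compute p/w ratios and sort ascending (WSPT): [(4, 4), (5, 2), (9, 2)]
Compute weighted completion times:
  Job (p=4,w=4): C=4, w*C=4*4=16
  Job (p=5,w=2): C=9, w*C=2*9=18
  Job (p=9,w=2): C=18, w*C=2*18=36
Total weighted completion time = 70

70


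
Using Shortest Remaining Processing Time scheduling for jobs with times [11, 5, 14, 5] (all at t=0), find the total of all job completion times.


Since all jobs arrive at t=0, SRPT equals SPT ordering.
SPT order: [5, 5, 11, 14]
Completion times:
  Job 1: p=5, C=5
  Job 2: p=5, C=10
  Job 3: p=11, C=21
  Job 4: p=14, C=35
Total completion time = 5 + 10 + 21 + 35 = 71

71


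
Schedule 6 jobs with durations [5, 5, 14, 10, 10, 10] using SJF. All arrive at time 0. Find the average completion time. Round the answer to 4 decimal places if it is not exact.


SJF order (ascending): [5, 5, 10, 10, 10, 14]
Completion times:
  Job 1: burst=5, C=5
  Job 2: burst=5, C=10
  Job 3: burst=10, C=20
  Job 4: burst=10, C=30
  Job 5: burst=10, C=40
  Job 6: burst=14, C=54
Average completion = 159/6 = 26.5

26.5


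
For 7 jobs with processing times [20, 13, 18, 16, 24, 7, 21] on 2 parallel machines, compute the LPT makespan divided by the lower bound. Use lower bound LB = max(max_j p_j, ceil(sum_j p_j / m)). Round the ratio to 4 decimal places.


LPT order: [24, 21, 20, 18, 16, 13, 7]
Machine loads after assignment: [62, 57]
LPT makespan = 62
Lower bound = max(max_job, ceil(total/2)) = max(24, 60) = 60
Ratio = 62 / 60 = 1.0333

1.0333


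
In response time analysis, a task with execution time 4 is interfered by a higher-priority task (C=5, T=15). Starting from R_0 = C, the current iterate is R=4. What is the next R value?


R_next = C + ceil(R_prev / T_hp) * C_hp
ceil(4 / 15) = ceil(0.2667) = 1
Interference = 1 * 5 = 5
R_next = 4 + 5 = 9

9


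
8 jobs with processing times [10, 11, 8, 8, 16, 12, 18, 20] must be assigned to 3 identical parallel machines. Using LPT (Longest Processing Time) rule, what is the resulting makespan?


Sort jobs in decreasing order (LPT): [20, 18, 16, 12, 11, 10, 8, 8]
Assign each job to the least loaded machine:
  Machine 1: jobs [20, 10], load = 30
  Machine 2: jobs [18, 11, 8], load = 37
  Machine 3: jobs [16, 12, 8], load = 36
Makespan = max load = 37

37


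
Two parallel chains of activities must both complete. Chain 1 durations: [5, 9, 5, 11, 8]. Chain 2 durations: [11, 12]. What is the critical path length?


Path A total = 5 + 9 + 5 + 11 + 8 = 38
Path B total = 11 + 12 = 23
Critical path = longest path = max(38, 23) = 38

38


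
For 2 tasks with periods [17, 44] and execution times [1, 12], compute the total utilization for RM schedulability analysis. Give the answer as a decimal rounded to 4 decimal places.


Compute individual utilizations (exact fractions):
  Task 1: C/T = 1/17 (approx. 0.0588)
  Task 2: C/T = 12/44 = 3/11 (approx. 0.2727)
Total utilization U = 1/17 + 3/11 = 62/187
Rounded to 4 decimal places: U = 0.3316
RM (Liu & Layland) bound for 2 tasks = 0.828427; compare with U = 62/187 (approx. 0.331551)
U <= bound, so schedulable by RM sufficient condition.

0.3316


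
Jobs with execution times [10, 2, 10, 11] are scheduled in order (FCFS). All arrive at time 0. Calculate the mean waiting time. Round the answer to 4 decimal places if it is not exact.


FCFS order (as given): [10, 2, 10, 11]
Waiting times:
  Job 1: wait = 0
  Job 2: wait = 10
  Job 3: wait = 12
  Job 4: wait = 22
Sum of waiting times = 44
Average waiting time = 44/4 = 11.0

11.0


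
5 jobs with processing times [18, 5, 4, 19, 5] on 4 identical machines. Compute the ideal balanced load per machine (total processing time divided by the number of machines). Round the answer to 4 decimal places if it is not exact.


Total processing time = 18 + 5 + 4 + 19 + 5 = 51
Number of machines = 4
Ideal balanced load = 51 / 4 = 12.75

12.75


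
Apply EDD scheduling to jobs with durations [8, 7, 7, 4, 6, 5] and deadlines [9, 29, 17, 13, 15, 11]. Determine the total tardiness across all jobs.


Sort by due date (EDD order): [(8, 9), (5, 11), (4, 13), (6, 15), (7, 17), (7, 29)]
Compute completion times and tardiness:
  Job 1: p=8, d=9, C=8, tardiness=max(0,8-9)=0
  Job 2: p=5, d=11, C=13, tardiness=max(0,13-11)=2
  Job 3: p=4, d=13, C=17, tardiness=max(0,17-13)=4
  Job 4: p=6, d=15, C=23, tardiness=max(0,23-15)=8
  Job 5: p=7, d=17, C=30, tardiness=max(0,30-17)=13
  Job 6: p=7, d=29, C=37, tardiness=max(0,37-29)=8
Total tardiness = 35

35


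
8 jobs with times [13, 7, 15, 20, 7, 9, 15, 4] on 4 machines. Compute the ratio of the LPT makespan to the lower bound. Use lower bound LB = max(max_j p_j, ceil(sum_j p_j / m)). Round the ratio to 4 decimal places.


LPT order: [20, 15, 15, 13, 9, 7, 7, 4]
Machine loads after assignment: [24, 22, 22, 22]
LPT makespan = 24
Lower bound = max(max_job, ceil(total/4)) = max(20, 23) = 23
Ratio = 24 / 23 = 1.0435

1.0435


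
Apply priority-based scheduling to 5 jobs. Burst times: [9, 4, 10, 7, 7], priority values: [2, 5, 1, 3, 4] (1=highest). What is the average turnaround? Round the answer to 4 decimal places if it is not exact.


Sort by priority (ascending = highest first):
Order: [(1, 10), (2, 9), (3, 7), (4, 7), (5, 4)]
Completion times:
  Priority 1, burst=10, C=10
  Priority 2, burst=9, C=19
  Priority 3, burst=7, C=26
  Priority 4, burst=7, C=33
  Priority 5, burst=4, C=37
Average turnaround = 125/5 = 25.0

25.0


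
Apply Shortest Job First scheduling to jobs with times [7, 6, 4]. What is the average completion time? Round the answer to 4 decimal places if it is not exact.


SJF order (ascending): [4, 6, 7]
Completion times:
  Job 1: burst=4, C=4
  Job 2: burst=6, C=10
  Job 3: burst=7, C=17
Average completion = 31/3 = 10.3333

10.3333


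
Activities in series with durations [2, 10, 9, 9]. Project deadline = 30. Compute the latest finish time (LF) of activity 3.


LF(activity 3) = deadline - sum of successor durations
Successors: activities 4 through 4 with durations [9]
Sum of successor durations = 9
LF = 30 - 9 = 21

21


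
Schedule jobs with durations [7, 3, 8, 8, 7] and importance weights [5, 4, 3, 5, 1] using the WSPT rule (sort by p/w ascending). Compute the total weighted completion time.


Compute p/w ratios and sort ascending (WSPT): [(3, 4), (7, 5), (8, 5), (8, 3), (7, 1)]
Compute weighted completion times:
  Job (p=3,w=4): C=3, w*C=4*3=12
  Job (p=7,w=5): C=10, w*C=5*10=50
  Job (p=8,w=5): C=18, w*C=5*18=90
  Job (p=8,w=3): C=26, w*C=3*26=78
  Job (p=7,w=1): C=33, w*C=1*33=33
Total weighted completion time = 263

263


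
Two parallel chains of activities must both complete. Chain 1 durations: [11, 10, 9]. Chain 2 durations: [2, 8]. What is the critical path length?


Path A total = 11 + 10 + 9 = 30
Path B total = 2 + 8 = 10
Critical path = longest path = max(30, 10) = 30

30


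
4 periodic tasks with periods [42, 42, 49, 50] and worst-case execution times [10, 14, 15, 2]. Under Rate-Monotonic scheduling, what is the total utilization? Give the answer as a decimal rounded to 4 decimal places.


Compute individual utilizations (exact fractions):
  Task 1: C/T = 10/42 = 5/21 (approx. 0.2381)
  Task 2: C/T = 14/42 = 1/3 (approx. 0.3333)
  Task 3: C/T = 15/49 (approx. 0.3061)
  Task 4: C/T = 2/50 = 1/25 (approx. 0.04)
Total utilization U = 5/21 + 1/3 + 15/49 + 1/25 = 1124/1225
Rounded to 4 decimal places: U = 0.9176
RM (Liu & Layland) bound for 4 tasks = 0.756828; compare with U = 1124/1225 (approx. 0.917551)
bound < U <= 1, so the RM sufficient condition is not met (inconclusive; an exact test such as response-time analysis is needed).

0.9176


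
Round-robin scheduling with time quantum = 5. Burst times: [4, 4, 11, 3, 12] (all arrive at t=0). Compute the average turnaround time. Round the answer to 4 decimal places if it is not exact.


Time quantum = 5
Execution trace:
  J1 runs 4 units, time = 4
  J2 runs 4 units, time = 8
  J3 runs 5 units, time = 13
  J4 runs 3 units, time = 16
  J5 runs 5 units, time = 21
  J3 runs 5 units, time = 26
  J5 runs 5 units, time = 31
  J3 runs 1 units, time = 32
  J5 runs 2 units, time = 34
Finish times: [4, 8, 32, 16, 34]
Average turnaround = 94/5 = 18.8

18.8


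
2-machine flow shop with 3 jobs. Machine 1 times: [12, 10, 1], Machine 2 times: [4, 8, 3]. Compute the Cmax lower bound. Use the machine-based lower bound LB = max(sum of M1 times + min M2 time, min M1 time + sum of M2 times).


LB1 = sum(M1 times) + min(M2 times) = 23 + 3 = 26
LB2 = min(M1 times) + sum(M2 times) = 1 + 15 = 16
Lower bound = max(LB1, LB2) = max(26, 16) = 26

26


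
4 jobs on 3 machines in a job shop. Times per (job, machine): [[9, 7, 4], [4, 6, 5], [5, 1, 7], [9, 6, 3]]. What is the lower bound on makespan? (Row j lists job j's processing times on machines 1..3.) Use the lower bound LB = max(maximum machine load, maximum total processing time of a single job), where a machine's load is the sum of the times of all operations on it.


Machine loads:
  Machine 1: 9 + 4 + 5 + 9 = 27
  Machine 2: 7 + 6 + 1 + 6 = 20
  Machine 3: 4 + 5 + 7 + 3 = 19
Max machine load = 27
Job totals:
  Job 1: 20
  Job 2: 15
  Job 3: 13
  Job 4: 18
Max job total = 20
Lower bound = max(27, 20) = 27

27


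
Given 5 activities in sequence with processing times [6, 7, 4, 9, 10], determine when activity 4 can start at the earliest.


Activity 4 starts after activities 1 through 3 complete.
Predecessor durations: [6, 7, 4]
ES = 6 + 7 + 4 = 17

17


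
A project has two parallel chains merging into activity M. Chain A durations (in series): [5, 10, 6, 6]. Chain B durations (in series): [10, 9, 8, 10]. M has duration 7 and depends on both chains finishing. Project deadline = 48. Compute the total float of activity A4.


Forward pass: ES(A4) = sum of predecessors on chain A = 21
EF = ES + duration = 21 + 6 = 27
Backward pass: LF(M) = deadline = 48; LS(M) = 48 - 7 = 41
LF(A4) = LS(M) - sum(successors on chain A) = 41 - 0 = 41
LS = LF - duration = 41 - 6 = 35
Total float = LS - ES = 35 - 21 = 14

14


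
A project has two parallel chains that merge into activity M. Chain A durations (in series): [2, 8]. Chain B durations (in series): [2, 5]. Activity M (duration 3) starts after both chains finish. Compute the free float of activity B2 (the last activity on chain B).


ES(B2) = sum of predecessors on chain B = 2
EF(B2) = ES + duration = 2 + 5 = 7
Successor of B2 is M. ES(M) = max(sum(A), sum(B)) = max(10, 7) = 10
Free float = ES(successor) - EF(current) = 10 - 7 = 3

3


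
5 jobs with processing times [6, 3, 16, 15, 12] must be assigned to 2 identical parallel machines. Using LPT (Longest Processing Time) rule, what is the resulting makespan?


Sort jobs in decreasing order (LPT): [16, 15, 12, 6, 3]
Assign each job to the least loaded machine:
  Machine 1: jobs [16, 6, 3], load = 25
  Machine 2: jobs [15, 12], load = 27
Makespan = max load = 27

27


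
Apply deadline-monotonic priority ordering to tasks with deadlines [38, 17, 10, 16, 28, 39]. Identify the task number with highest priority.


Sort tasks by relative deadline (ascending):
  Task 3: deadline = 10
  Task 4: deadline = 16
  Task 2: deadline = 17
  Task 5: deadline = 28
  Task 1: deadline = 38
  Task 6: deadline = 39
Priority order (highest first): [3, 4, 2, 5, 1, 6]
Highest priority task = 3

3


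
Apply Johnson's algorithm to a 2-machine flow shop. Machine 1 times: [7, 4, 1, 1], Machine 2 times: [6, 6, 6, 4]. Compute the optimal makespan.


Apply Johnson's rule:
  Group 1 (a <= b): [(3, 1, 6), (4, 1, 4), (2, 4, 6)]
  Group 2 (a > b): [(1, 7, 6)]
Optimal job order: [3, 4, 2, 1]
Schedule:
  Job 3: M1 done at 1, M2 done at 7
  Job 4: M1 done at 2, M2 done at 11
  Job 2: M1 done at 6, M2 done at 17
  Job 1: M1 done at 13, M2 done at 23
Makespan = 23

23


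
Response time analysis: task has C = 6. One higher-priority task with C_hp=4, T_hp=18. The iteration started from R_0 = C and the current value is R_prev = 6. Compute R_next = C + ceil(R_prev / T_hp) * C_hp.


R_next = C + ceil(R_prev / T_hp) * C_hp
ceil(6 / 18) = ceil(0.3333) = 1
Interference = 1 * 4 = 4
R_next = 6 + 4 = 10

10


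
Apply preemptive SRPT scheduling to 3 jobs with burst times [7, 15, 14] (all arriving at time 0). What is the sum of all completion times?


Since all jobs arrive at t=0, SRPT equals SPT ordering.
SPT order: [7, 14, 15]
Completion times:
  Job 1: p=7, C=7
  Job 2: p=14, C=21
  Job 3: p=15, C=36
Total completion time = 7 + 21 + 36 = 64

64


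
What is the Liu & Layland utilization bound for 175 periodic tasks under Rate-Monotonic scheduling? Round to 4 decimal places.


Compute 2^(1/175) = 1.0039686955
Subtract 1: 1.0039686955 - 1 = 0.0039686955
Multiply by n: 175 * 0.0039686955 = 0.6945217125
Round to 4 dp: 0.6945

0.6945


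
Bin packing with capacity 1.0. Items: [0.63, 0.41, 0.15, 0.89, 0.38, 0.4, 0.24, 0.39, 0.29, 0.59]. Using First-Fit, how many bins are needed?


Place items sequentially using First-Fit:
  Item 0.63 -> new Bin 1
  Item 0.41 -> new Bin 2
  Item 0.15 -> Bin 1 (now 0.78)
  Item 0.89 -> new Bin 3
  Item 0.38 -> Bin 2 (now 0.79)
  Item 0.4 -> new Bin 4
  Item 0.24 -> Bin 4 (now 0.64)
  Item 0.39 -> new Bin 5
  Item 0.29 -> Bin 4 (now 0.93)
  Item 0.59 -> Bin 5 (now 0.98)
Total bins used = 5

5


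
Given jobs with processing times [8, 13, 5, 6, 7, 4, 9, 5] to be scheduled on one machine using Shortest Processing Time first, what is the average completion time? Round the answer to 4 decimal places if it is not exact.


Sort jobs by processing time (SPT order): [4, 5, 5, 6, 7, 8, 9, 13]
Compute completion times sequentially:
  Job 1: processing = 4, completes at 4
  Job 2: processing = 5, completes at 9
  Job 3: processing = 5, completes at 14
  Job 4: processing = 6, completes at 20
  Job 5: processing = 7, completes at 27
  Job 6: processing = 8, completes at 35
  Job 7: processing = 9, completes at 44
  Job 8: processing = 13, completes at 57
Sum of completion times = 210
Average completion time = 210/8 = 26.25

26.25


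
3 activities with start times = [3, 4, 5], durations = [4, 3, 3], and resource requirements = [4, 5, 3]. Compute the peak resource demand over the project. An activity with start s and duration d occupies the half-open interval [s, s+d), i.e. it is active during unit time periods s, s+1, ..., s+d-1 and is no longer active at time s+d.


Each activity i is active on [start_i, start_i + duration_i).
Compute total resource usage per time slot:
  t=0: active resources = [], total = 0
  t=1: active resources = [], total = 0
  t=2: active resources = [], total = 0
  t=3: active resources = [4], total = 4
  t=4: active resources = [4, 5], total = 9
  t=5: active resources = [4, 5, 3], total = 12
  t=6: active resources = [4, 5, 3], total = 12
  t=7: active resources = [3], total = 3
Peak resource demand = 12

12


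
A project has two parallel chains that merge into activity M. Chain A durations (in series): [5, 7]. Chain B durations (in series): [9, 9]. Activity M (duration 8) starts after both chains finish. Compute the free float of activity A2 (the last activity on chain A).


ES(A2) = sum of predecessors on chain A = 5
EF(A2) = ES + duration = 5 + 7 = 12
Successor of A2 is M. ES(M) = max(sum(A), sum(B)) = max(12, 18) = 18
Free float = ES(successor) - EF(current) = 18 - 12 = 6

6


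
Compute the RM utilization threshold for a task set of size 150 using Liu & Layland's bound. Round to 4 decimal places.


Compute 2^(1/150) = 1.0046316744
Subtract 1: 1.0046316744 - 1 = 0.0046316744
Multiply by n: 150 * 0.0046316744 = 0.6947511600
Round to 4 dp: 0.6948

0.6948


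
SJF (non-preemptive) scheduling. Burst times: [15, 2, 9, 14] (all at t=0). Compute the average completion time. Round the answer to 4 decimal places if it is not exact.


SJF order (ascending): [2, 9, 14, 15]
Completion times:
  Job 1: burst=2, C=2
  Job 2: burst=9, C=11
  Job 3: burst=14, C=25
  Job 4: burst=15, C=40
Average completion = 78/4 = 19.5

19.5


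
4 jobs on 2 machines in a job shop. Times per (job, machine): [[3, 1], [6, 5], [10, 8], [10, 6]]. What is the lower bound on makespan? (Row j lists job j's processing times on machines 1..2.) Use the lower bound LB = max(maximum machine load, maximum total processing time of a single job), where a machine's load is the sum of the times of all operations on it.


Machine loads:
  Machine 1: 3 + 6 + 10 + 10 = 29
  Machine 2: 1 + 5 + 8 + 6 = 20
Max machine load = 29
Job totals:
  Job 1: 4
  Job 2: 11
  Job 3: 18
  Job 4: 16
Max job total = 18
Lower bound = max(29, 18) = 29

29


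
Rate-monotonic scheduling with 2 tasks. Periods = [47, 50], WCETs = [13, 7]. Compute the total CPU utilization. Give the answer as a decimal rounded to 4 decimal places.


Compute individual utilizations (exact fractions):
  Task 1: C/T = 13/47 (approx. 0.2766)
  Task 2: C/T = 7/50 (approx. 0.14)
Total utilization U = 13/47 + 7/50 = 979/2350
Rounded to 4 decimal places: U = 0.4166
RM (Liu & Layland) bound for 2 tasks = 0.828427; compare with U = 979/2350 (approx. 0.416596)
U <= bound, so schedulable by RM sufficient condition.

0.4166


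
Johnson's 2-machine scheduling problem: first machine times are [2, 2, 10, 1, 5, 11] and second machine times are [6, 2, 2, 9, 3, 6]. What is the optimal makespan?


Apply Johnson's rule:
  Group 1 (a <= b): [(4, 1, 9), (1, 2, 6), (2, 2, 2)]
  Group 2 (a > b): [(6, 11, 6), (5, 5, 3), (3, 10, 2)]
Optimal job order: [4, 1, 2, 6, 5, 3]
Schedule:
  Job 4: M1 done at 1, M2 done at 10
  Job 1: M1 done at 3, M2 done at 16
  Job 2: M1 done at 5, M2 done at 18
  Job 6: M1 done at 16, M2 done at 24
  Job 5: M1 done at 21, M2 done at 27
  Job 3: M1 done at 31, M2 done at 33
Makespan = 33

33


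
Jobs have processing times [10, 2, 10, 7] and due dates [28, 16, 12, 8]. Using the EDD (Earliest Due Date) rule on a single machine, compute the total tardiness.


Sort by due date (EDD order): [(7, 8), (10, 12), (2, 16), (10, 28)]
Compute completion times and tardiness:
  Job 1: p=7, d=8, C=7, tardiness=max(0,7-8)=0
  Job 2: p=10, d=12, C=17, tardiness=max(0,17-12)=5
  Job 3: p=2, d=16, C=19, tardiness=max(0,19-16)=3
  Job 4: p=10, d=28, C=29, tardiness=max(0,29-28)=1
Total tardiness = 9

9


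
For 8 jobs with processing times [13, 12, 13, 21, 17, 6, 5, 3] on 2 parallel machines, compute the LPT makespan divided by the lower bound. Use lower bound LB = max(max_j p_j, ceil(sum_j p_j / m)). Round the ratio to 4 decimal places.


LPT order: [21, 17, 13, 13, 12, 6, 5, 3]
Machine loads after assignment: [45, 45]
LPT makespan = 45
Lower bound = max(max_job, ceil(total/2)) = max(21, 45) = 45
Ratio = 45 / 45 = 1.0

1.0


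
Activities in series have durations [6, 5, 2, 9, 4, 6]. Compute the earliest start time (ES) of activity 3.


Activity 3 starts after activities 1 through 2 complete.
Predecessor durations: [6, 5]
ES = 6 + 5 = 11

11


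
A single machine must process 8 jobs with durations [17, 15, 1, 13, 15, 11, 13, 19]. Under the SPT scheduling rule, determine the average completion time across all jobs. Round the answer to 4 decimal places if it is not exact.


Sort jobs by processing time (SPT order): [1, 11, 13, 13, 15, 15, 17, 19]
Compute completion times sequentially:
  Job 1: processing = 1, completes at 1
  Job 2: processing = 11, completes at 12
  Job 3: processing = 13, completes at 25
  Job 4: processing = 13, completes at 38
  Job 5: processing = 15, completes at 53
  Job 6: processing = 15, completes at 68
  Job 7: processing = 17, completes at 85
  Job 8: processing = 19, completes at 104
Sum of completion times = 386
Average completion time = 386/8 = 48.25

48.25


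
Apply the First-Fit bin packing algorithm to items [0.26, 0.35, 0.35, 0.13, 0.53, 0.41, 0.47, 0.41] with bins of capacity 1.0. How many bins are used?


Place items sequentially using First-Fit:
  Item 0.26 -> new Bin 1
  Item 0.35 -> Bin 1 (now 0.61)
  Item 0.35 -> Bin 1 (now 0.96)
  Item 0.13 -> new Bin 2
  Item 0.53 -> Bin 2 (now 0.66)
  Item 0.41 -> new Bin 3
  Item 0.47 -> Bin 3 (now 0.88)
  Item 0.41 -> new Bin 4
Total bins used = 4

4


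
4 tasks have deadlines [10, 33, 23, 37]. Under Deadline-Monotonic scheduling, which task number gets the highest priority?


Sort tasks by relative deadline (ascending):
  Task 1: deadline = 10
  Task 3: deadline = 23
  Task 2: deadline = 33
  Task 4: deadline = 37
Priority order (highest first): [1, 3, 2, 4]
Highest priority task = 1

1


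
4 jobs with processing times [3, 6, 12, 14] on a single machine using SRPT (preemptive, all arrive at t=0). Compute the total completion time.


Since all jobs arrive at t=0, SRPT equals SPT ordering.
SPT order: [3, 6, 12, 14]
Completion times:
  Job 1: p=3, C=3
  Job 2: p=6, C=9
  Job 3: p=12, C=21
  Job 4: p=14, C=35
Total completion time = 3 + 9 + 21 + 35 = 68

68


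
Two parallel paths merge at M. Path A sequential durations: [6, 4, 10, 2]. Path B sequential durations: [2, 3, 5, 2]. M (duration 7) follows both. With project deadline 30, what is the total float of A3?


Forward pass: ES(A3) = sum of predecessors on chain A = 10
EF = ES + duration = 10 + 10 = 20
Backward pass: LF(M) = deadline = 30; LS(M) = 30 - 7 = 23
LF(A3) = LS(M) - sum(successors on chain A) = 23 - 2 = 21
LS = LF - duration = 21 - 10 = 11
Total float = LS - ES = 11 - 10 = 1

1


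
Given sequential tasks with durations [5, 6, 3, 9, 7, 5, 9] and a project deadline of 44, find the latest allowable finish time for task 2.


LF(activity 2) = deadline - sum of successor durations
Successors: activities 3 through 7 with durations [3, 9, 7, 5, 9]
Sum of successor durations = 33
LF = 44 - 33 = 11

11


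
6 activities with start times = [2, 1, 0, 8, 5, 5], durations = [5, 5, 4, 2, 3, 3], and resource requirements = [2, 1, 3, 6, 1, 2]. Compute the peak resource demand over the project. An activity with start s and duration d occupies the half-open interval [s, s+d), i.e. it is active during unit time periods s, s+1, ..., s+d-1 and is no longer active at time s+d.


Each activity i is active on [start_i, start_i + duration_i).
Compute total resource usage per time slot:
  t=0: active resources = [3], total = 3
  t=1: active resources = [1, 3], total = 4
  t=2: active resources = [2, 1, 3], total = 6
  t=3: active resources = [2, 1, 3], total = 6
  t=4: active resources = [2, 1], total = 3
  t=5: active resources = [2, 1, 1, 2], total = 6
  t=6: active resources = [2, 1, 2], total = 5
  t=7: active resources = [1, 2], total = 3
  t=8: active resources = [6], total = 6
  t=9: active resources = [6], total = 6
Peak resource demand = 6

6


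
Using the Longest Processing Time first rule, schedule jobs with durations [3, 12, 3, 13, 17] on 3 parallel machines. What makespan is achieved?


Sort jobs in decreasing order (LPT): [17, 13, 12, 3, 3]
Assign each job to the least loaded machine:
  Machine 1: jobs [17], load = 17
  Machine 2: jobs [13, 3], load = 16
  Machine 3: jobs [12, 3], load = 15
Makespan = max load = 17

17


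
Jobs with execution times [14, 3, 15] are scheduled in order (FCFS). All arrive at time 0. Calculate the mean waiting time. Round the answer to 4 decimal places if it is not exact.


FCFS order (as given): [14, 3, 15]
Waiting times:
  Job 1: wait = 0
  Job 2: wait = 14
  Job 3: wait = 17
Sum of waiting times = 31
Average waiting time = 31/3 = 10.3333

10.3333


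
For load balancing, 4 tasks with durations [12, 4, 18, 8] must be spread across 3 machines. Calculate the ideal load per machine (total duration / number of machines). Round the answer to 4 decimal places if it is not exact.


Total processing time = 12 + 4 + 18 + 8 = 42
Number of machines = 3
Ideal balanced load = 42 / 3 = 14.0

14.0


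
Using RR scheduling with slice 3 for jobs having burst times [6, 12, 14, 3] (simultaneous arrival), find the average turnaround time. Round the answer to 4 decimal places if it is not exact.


Time quantum = 3
Execution trace:
  J1 runs 3 units, time = 3
  J2 runs 3 units, time = 6
  J3 runs 3 units, time = 9
  J4 runs 3 units, time = 12
  J1 runs 3 units, time = 15
  J2 runs 3 units, time = 18
  J3 runs 3 units, time = 21
  J2 runs 3 units, time = 24
  J3 runs 3 units, time = 27
  J2 runs 3 units, time = 30
  J3 runs 3 units, time = 33
  J3 runs 2 units, time = 35
Finish times: [15, 30, 35, 12]
Average turnaround = 92/4 = 23.0

23.0


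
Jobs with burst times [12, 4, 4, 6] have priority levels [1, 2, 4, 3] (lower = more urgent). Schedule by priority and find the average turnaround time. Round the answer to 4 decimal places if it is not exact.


Sort by priority (ascending = highest first):
Order: [(1, 12), (2, 4), (3, 6), (4, 4)]
Completion times:
  Priority 1, burst=12, C=12
  Priority 2, burst=4, C=16
  Priority 3, burst=6, C=22
  Priority 4, burst=4, C=26
Average turnaround = 76/4 = 19.0

19.0


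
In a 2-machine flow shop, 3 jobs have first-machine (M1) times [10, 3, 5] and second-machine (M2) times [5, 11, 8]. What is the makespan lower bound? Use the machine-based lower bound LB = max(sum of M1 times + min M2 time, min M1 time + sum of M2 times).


LB1 = sum(M1 times) + min(M2 times) = 18 + 5 = 23
LB2 = min(M1 times) + sum(M2 times) = 3 + 24 = 27
Lower bound = max(LB1, LB2) = max(23, 27) = 27

27


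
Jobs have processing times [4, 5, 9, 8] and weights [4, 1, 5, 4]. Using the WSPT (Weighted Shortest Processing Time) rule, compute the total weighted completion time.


Compute p/w ratios and sort ascending (WSPT): [(4, 4), (9, 5), (8, 4), (5, 1)]
Compute weighted completion times:
  Job (p=4,w=4): C=4, w*C=4*4=16
  Job (p=9,w=5): C=13, w*C=5*13=65
  Job (p=8,w=4): C=21, w*C=4*21=84
  Job (p=5,w=1): C=26, w*C=1*26=26
Total weighted completion time = 191

191
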